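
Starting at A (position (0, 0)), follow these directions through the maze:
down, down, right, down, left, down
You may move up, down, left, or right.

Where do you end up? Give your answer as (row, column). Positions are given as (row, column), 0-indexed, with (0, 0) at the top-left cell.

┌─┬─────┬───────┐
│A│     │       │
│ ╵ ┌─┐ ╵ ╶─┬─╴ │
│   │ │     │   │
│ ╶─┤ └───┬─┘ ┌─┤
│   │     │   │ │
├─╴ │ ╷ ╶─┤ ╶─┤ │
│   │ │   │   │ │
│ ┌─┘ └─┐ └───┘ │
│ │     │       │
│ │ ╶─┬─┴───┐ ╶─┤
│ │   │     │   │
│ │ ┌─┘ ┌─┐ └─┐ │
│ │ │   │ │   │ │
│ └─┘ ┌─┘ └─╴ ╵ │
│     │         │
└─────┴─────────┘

Following directions step by step:
Start: (0, 0)
  down: (0, 0) → (1, 0)
  down: (1, 0) → (2, 0)
  right: (2, 0) → (2, 1)
  down: (2, 1) → (3, 1)
  left: (3, 1) → (3, 0)
  down: (3, 0) → (4, 0)
Final position: (4, 0)

Path taken:

┌─┬─────┬───────┐
│A│     │       │
│ ╵ ┌─┐ ╵ ╶─┬─╴ │
│↓  │ │     │   │
│ ╶─┤ └───┬─┘ ┌─┤
│↳ ↓│     │   │ │
├─╴ │ ╷ ╶─┤ ╶─┤ │
│↓ ↲│ │   │   │ │
│ ┌─┘ └─┐ └───┘ │
│B│     │       │
│ │ ╶─┬─┴───┐ ╶─┤
│ │   │     │   │
│ │ ┌─┘ ┌─┐ └─┐ │
│ │ │   │ │   │ │
│ └─┘ ┌─┘ └─╴ ╵ │
│     │         │
└─────┴─────────┘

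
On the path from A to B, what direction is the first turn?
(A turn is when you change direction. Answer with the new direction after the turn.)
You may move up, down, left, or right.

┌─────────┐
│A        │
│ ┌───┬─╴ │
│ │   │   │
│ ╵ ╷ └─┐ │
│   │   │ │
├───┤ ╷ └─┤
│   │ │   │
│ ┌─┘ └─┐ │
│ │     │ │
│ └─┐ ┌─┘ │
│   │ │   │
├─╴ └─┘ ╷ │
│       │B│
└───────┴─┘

Directions: down, down, right, up, right, down, right, down, right, down, down, down
First turn direction: right

Solution:

┌─────────┐
│A        │
│ ┌───┬─╴ │
│↓│↱ ↓│   │
│ ╵ ╷ └─┐ │
│↳ ↑│↳ ↓│ │
├───┤ ╷ └─┤
│   │ │↳ ↓│
│ ┌─┘ └─┐ │
│ │     │↓│
│ └─┐ ┌─┘ │
│   │ │  ↓│
├─╴ └─┘ ╷ │
│       │B│
└───────┴─┘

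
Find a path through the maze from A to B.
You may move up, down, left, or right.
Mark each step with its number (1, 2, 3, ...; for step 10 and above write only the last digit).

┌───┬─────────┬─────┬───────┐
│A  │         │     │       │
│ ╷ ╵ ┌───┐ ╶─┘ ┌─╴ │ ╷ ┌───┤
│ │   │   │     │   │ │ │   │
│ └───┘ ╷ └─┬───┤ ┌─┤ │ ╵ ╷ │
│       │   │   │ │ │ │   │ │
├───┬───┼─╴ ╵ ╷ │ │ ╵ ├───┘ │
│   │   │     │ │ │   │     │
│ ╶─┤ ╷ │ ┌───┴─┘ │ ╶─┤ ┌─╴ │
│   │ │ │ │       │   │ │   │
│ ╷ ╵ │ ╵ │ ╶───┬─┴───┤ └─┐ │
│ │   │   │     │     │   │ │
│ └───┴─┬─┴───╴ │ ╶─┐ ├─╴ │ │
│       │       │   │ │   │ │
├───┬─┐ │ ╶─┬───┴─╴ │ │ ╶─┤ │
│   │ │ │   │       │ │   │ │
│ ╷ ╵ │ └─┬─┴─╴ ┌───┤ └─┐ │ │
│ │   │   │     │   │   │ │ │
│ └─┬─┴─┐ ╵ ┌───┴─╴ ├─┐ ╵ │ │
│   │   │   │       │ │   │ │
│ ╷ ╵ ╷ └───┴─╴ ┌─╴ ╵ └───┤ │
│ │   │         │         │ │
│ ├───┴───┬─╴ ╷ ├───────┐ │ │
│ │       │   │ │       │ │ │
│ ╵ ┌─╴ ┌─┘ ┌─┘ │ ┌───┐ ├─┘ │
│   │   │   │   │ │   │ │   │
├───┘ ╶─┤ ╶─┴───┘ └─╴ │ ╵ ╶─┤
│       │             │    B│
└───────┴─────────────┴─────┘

Finding the shortest path through the maze:
Path length: 72 steps
Directions: down → down → right → right → right → up → right → down → right → down → left → down → down → left → up → up → left → down → down → left → up → left → down → down → right → right → right → down → down → right → down → right → up → right → right → up → right → right → up → left → up → right → right → down → down → down → right → down → right → up → up → left → up → right → up → left → up → up → right → right → down → down → down → down → down → down → down → down → down → left → down → right

Solution:

┌───┬─────────┬─────┬───────┐
│A  │         │     │       │
│ ╷ ╵ ┌───┐ ╶─┘ ┌─╴ │ ╷ ┌───┤
│1│   │6 7│     │   │ │ │   │
│ └───┘ ╷ └─┬───┤ ┌─┤ │ ╵ ╷ │
│2 3 4 5│8 9│   │ │ │ │   │ │
├───┬───┼─╴ ╵ ╷ │ │ ╵ ├───┘ │
│   │7 6│1 0  │ │ │   │8 9 0│
│ ╶─┤ ╷ │ ┌───┴─┘ │ ╶─┤ ┌─╴ │
│2 1│8│5│2│       │   │7│  1│
│ ╷ ╵ │ ╵ │ ╶───┬─┴───┤ └─┐ │
│3│0 9│4 3│     │1 2 3│6 5│2│
│ └───┴─┬─┴───╴ │ ╶─┐ ├─╴ │ │
│4 5 6 7│       │0 9│4│3 4│3│
├───┬─┐ │ ╶─┬───┴─╴ │ │ ╶─┤ │
│   │ │8│   │  6 7 8│5│2 1│4│
│ ╷ ╵ │ └─┬─┴─╴ ┌───┤ └─┐ │ │
│ │   │9 0│3 4 5│   │6 7│0│5│
│ └─┬─┴─┐ ╵ ┌───┴─╴ ├─┐ ╵ │ │
│   │   │1 2│       │ │8 9│6│
│ ╷ ╵ ╷ └───┴─╴ ┌─╴ ╵ └───┤ │
│ │   │         │         │7│
│ ├───┴───┬─╴ ╷ ├───────┐ │ │
│ │       │   │ │       │ │8│
│ ╵ ┌─╴ ┌─┘ ┌─┘ │ ┌───┐ ├─┘ │
│   │   │   │   │ │   │ │0 9│
├───┘ ╶─┤ ╶─┴───┘ └─╴ │ ╵ ╶─┤
│       │             │  1 B│
└───────┴─────────────┴─────┘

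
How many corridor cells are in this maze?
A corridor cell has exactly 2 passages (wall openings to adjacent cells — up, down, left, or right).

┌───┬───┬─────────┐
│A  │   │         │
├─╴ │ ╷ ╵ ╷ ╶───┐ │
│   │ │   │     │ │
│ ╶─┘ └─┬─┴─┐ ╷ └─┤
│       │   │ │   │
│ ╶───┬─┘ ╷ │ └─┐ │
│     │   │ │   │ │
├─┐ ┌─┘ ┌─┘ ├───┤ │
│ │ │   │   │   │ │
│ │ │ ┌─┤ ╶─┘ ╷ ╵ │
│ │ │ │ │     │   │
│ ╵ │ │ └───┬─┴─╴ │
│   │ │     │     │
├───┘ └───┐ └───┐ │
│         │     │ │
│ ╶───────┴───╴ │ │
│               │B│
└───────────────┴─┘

Counting cells with exactly 2 passages:
Total corridor cells: 63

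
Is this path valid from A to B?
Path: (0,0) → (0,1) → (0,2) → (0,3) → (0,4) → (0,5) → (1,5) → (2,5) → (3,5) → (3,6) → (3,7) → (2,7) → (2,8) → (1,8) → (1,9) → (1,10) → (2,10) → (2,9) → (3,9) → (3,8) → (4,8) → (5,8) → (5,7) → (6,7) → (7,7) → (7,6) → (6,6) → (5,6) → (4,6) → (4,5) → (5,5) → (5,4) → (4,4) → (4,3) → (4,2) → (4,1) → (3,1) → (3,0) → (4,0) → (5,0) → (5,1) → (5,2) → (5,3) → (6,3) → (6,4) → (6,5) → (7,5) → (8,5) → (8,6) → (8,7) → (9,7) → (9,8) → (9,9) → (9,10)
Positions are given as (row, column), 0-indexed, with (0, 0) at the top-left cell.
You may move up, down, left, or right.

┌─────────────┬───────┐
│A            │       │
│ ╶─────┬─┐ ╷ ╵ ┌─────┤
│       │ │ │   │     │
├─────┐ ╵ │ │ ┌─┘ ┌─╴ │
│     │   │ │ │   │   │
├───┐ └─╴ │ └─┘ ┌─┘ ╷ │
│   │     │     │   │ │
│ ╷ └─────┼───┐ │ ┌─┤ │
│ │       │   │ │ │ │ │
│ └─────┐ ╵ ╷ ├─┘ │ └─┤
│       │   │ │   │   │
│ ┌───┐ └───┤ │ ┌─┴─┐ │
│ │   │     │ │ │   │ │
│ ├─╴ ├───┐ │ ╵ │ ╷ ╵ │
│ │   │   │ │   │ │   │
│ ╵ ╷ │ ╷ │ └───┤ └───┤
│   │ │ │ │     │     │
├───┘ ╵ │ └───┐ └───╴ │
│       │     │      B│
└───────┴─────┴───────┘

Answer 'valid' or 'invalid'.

Checking path validity:
Result: All consecutive moves are passable.

valid

Correct solution:

┌─────────────┬───────┐
│A → → → → ↓  │       │
│ ╶─────┬─┐ ╷ ╵ ┌─────┤
│       │ │↓│   │↱ → ↓│
├─────┐ ╵ │ │ ┌─┘ ┌─╴ │
│     │   │↓│ │↱ ↑│↓ ↲│
├───┐ └─╴ │ └─┘ ┌─┘ ╷ │
│↓ ↰│     │↳ → ↑│↓ ↲│ │
│ ╷ └─────┼───┐ │ ┌─┤ │
│↓│↑ ← ← ↰│↓ ↰│ │↓│ │ │
│ └─────┐ ╵ ╷ ├─┘ │ └─┤
│↳ → → ↓│↑ ↲│↑│↓ ↲│   │
│ ┌───┐ └───┤ │ ┌─┴─┐ │
│ │   │↳ → ↓│↑│↓│   │ │
│ ├─╴ ├───┐ │ ╵ │ ╷ ╵ │
│ │   │   │↓│↑ ↲│ │   │
│ ╵ ╷ │ ╷ │ └───┤ └───┤
│   │ │ │ │↳ → ↓│     │
├───┘ ╵ │ └───┐ └───╴ │
│       │     │↳ → → B│
└───────┴─────┴───────┘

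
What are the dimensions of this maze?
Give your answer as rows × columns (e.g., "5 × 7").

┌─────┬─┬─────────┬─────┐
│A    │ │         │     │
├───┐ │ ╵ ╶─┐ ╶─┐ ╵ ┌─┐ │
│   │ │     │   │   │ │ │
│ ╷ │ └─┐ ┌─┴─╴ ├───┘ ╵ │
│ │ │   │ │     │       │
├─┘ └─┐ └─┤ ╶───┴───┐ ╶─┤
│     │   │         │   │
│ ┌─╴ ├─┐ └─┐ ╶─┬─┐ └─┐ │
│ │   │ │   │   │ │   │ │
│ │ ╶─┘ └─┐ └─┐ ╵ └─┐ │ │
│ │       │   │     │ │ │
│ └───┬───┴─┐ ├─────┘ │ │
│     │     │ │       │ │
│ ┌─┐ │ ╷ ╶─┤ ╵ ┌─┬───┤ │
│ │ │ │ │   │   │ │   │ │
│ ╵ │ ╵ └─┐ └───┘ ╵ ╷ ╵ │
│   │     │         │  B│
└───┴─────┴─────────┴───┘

Counting the maze dimensions:
Rows (vertical): 9
Columns (horizontal): 12
Dimensions: 9 × 12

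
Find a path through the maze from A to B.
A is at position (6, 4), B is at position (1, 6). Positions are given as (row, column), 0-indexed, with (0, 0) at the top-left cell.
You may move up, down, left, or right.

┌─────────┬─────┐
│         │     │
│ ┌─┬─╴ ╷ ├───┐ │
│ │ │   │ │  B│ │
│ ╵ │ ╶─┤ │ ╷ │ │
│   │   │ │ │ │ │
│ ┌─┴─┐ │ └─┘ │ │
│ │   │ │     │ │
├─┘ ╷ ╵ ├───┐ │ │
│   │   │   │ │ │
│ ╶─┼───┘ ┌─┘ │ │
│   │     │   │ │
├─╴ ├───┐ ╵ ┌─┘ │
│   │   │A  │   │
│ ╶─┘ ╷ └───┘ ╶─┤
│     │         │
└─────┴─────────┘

Finding the shortest path from (6, 4) to (1, 6):
Path length: 7 steps
Directions: right → up → right → up → up → up → up

Solution:

┌─────────┬─────┐
│         │     │
│ ┌─┬─╴ ╷ ├───┐ │
│ │ │   │ │  B│ │
│ ╵ │ ╶─┤ │ ╷ │ │
│   │   │ │ │↑│ │
│ ┌─┴─┐ │ └─┘ │ │
│ │   │ │    ↑│ │
├─┘ ╷ ╵ ├───┐ │ │
│   │   │   │↑│ │
│ ╶─┼───┘ ┌─┘ │ │
│   │     │↱ ↑│ │
├─╴ ├───┐ ╵ ┌─┘ │
│   │   │A ↑│   │
│ ╶─┘ ╷ └───┘ ╶─┤
│     │         │
└─────┴─────────┘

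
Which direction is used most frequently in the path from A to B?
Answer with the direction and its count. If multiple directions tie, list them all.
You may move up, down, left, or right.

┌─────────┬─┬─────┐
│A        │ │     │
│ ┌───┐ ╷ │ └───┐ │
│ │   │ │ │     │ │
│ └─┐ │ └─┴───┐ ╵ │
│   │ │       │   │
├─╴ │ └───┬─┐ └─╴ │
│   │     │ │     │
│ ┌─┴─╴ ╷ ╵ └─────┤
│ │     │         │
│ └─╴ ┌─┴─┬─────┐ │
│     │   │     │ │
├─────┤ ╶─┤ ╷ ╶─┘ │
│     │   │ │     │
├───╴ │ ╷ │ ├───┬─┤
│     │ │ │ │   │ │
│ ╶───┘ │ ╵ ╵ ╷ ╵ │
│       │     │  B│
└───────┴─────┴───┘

Directions: down, down, right, down, left, down, down, right, right, up, right, up, right, down, right, right, right, right, down, down, left, left, up, left, down, down, down, right, up, right, down, right
Counts: {'down': 12, 'right': 12, 'left': 4, 'up': 4}
Most common: down and right (tied at 12 times each)

Solution:

┌─────────┬─┬─────┐
│A        │ │     │
│ ┌───┐ ╷ │ └───┐ │
│↓│   │ │ │     │ │
│ └─┐ │ └─┴───┐ ╵ │
│↳ ↓│ │       │   │
├─╴ │ └───┬─┐ └─╴ │
│↓ ↲│  ↱ ↓│ │     │
│ ┌─┴─╴ ╷ ╵ └─────┤
│↓│  ↱ ↑│↳ → → → ↓│
│ └─╴ ┌─┴─┬─────┐ │
│↳ → ↑│   │↓ ↰  │↓│
├─────┤ ╶─┤ ╷ ╶─┘ │
│     │   │↓│↑ ← ↲│
├───╴ │ ╷ │ ├───┬─┤
│     │ │ │↓│↱ ↓│ │
│ ╶───┘ │ ╵ ╵ ╷ ╵ │
│       │  ↳ ↑│↳ B│
└───────┴─────┴───┘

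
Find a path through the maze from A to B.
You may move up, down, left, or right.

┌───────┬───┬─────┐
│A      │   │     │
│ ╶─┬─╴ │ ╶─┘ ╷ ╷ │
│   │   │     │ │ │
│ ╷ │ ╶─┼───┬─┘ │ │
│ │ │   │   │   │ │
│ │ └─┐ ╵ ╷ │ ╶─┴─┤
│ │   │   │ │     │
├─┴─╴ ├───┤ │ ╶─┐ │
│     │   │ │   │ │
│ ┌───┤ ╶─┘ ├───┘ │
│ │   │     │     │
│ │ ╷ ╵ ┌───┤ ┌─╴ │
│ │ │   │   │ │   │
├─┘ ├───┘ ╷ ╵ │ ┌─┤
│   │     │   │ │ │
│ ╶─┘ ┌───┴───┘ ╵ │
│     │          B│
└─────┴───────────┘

Finding the shortest path through the maze:
Path length: 42 steps
Directions: right → right → right → down → left → down → right → down → right → up → right → down → down → down → left → left → down → left → up → left → down → down → left → down → right → right → up → right → right → up → right → down → right → up → up → right → right → down → left → down → down → right

Solution:

┌───────┬───┬─────┐
│A → → ↓│   │     │
│ ╶─┬─╴ │ ╶─┘ ╷ ╷ │
│   │↓ ↲│     │ │ │
│ ╷ │ ╶─┼───┬─┘ │ │
│ │ │↳ ↓│↱ ↓│   │ │
│ │ └─┐ ╵ ╷ │ ╶─┴─┤
│ │   │↳ ↑│↓│     │
├─┴─╴ ├───┤ │ ╶─┐ │
│     │   │↓│   │ │
│ ┌───┤ ╶─┘ ├───┘ │
│ │↓ ↰│↓ ← ↲│↱ → ↓│
│ │ ╷ ╵ ┌───┤ ┌─╴ │
│ │↓│↑ ↲│↱ ↓│↑│↓ ↲│
├─┘ ├───┘ ╷ ╵ │ ┌─┤
│↓ ↲│↱ → ↑│↳ ↑│↓│ │
│ ╶─┘ ┌───┴───┘ ╵ │
│↳ → ↑│        ↳ B│
└─────┴───────────┘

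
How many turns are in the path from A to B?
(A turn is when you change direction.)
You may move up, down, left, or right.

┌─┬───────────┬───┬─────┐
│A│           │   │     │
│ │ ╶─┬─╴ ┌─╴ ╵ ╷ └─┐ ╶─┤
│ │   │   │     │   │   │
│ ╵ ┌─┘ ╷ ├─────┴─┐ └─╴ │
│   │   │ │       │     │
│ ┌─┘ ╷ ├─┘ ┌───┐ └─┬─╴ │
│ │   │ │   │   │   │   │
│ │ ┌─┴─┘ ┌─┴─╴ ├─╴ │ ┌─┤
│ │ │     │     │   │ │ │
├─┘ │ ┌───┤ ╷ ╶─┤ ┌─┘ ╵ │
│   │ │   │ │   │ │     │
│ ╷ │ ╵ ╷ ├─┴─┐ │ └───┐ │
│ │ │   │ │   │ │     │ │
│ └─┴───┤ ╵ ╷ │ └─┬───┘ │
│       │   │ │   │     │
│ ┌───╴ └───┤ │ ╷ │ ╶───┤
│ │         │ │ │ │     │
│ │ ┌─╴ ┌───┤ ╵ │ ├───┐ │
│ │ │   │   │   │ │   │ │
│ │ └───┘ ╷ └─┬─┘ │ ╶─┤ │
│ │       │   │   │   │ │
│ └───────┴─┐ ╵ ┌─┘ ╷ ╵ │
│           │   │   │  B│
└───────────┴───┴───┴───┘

Directions: down, down, right, up, up, right, right, right, right, right, down, right, up, right, down, right, down, right, right, down, left, down, down, right, down, down, left, left, down, right, right, down, down, down
Number of turns: 20

Solution:

┌─┬───────────┬───┬─────┐
│A│↱ → → → → ↓│↱ ↓│     │
│ │ ╶─┬─╴ ┌─╴ ╵ ╷ └─┐ ╶─┤
│↓│↑  │   │  ↳ ↑│↳ ↓│   │
│ ╵ ┌─┘ ╷ ├─────┴─┐ └─╴ │
│↳ ↑│   │ │       │↳ → ↓│
│ ┌─┘ ╷ ├─┘ ┌───┐ └─┬─╴ │
│ │   │ │   │   │   │↓ ↲│
│ │ ┌─┴─┘ ┌─┴─╴ ├─╴ │ ┌─┤
│ │ │     │     │   │↓│ │
├─┘ │ ┌───┤ ╷ ╶─┤ ┌─┘ ╵ │
│   │ │   │ │   │ │  ↳ ↓│
│ ╷ │ ╵ ╷ ├─┴─┐ │ └───┐ │
│ │ │   │ │   │ │     │↓│
│ └─┴───┤ ╵ ╷ │ └─┬───┘ │
│       │   │ │   │↓ ← ↲│
│ ┌───╴ └───┤ │ ╷ │ ╶───┤
│ │         │ │ │ │↳ → ↓│
│ │ ┌─╴ ┌───┤ ╵ │ ├───┐ │
│ │ │   │   │   │ │   │↓│
│ │ └───┘ ╷ └─┬─┘ │ ╶─┤ │
│ │       │   │   │   │↓│
│ └───────┴─┐ ╵ ┌─┘ ╷ ╵ │
│           │   │   │  B│
└───────────┴───┴───┴───┘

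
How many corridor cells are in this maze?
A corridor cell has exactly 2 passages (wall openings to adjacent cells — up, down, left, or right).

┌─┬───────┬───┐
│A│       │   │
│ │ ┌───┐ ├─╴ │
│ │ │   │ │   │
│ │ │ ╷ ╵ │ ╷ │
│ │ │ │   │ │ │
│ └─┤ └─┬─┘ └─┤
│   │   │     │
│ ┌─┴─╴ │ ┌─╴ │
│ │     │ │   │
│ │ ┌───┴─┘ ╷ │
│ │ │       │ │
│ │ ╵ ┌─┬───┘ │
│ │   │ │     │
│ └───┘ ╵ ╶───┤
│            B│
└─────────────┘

Counting cells with exactly 2 passages:
Total corridor cells: 42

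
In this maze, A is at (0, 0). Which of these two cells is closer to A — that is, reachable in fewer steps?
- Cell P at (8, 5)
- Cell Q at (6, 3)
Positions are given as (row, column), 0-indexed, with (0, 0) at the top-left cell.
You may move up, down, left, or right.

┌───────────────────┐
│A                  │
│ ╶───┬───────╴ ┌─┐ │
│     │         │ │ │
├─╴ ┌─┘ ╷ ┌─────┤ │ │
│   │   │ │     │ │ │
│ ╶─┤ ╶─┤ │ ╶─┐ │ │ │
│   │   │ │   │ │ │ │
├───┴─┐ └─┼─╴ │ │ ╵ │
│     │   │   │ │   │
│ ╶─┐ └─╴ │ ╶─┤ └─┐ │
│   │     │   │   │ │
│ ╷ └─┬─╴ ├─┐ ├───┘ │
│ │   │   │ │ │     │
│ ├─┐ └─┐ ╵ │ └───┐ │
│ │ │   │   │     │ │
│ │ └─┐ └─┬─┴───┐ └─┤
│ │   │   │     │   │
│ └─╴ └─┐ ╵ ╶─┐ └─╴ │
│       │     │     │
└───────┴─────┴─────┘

Shortest path A → P at (8, 5): 35 steps
Shortest path A → Q at (6, 3): 21 steps

Q is closer (21 steps vs 35 steps).

Path to P:

┌───────────────────┐
│A → → → → → → ↓    │
│ ╶───┬───────╴ ┌─┐ │
│     │↓ ← ← ← ↲│ │ │
├─╴ ┌─┘ ╷ ┌─────┤ │ │
│   │↓ ↲│ │     │ │ │
│ ╶─┤ ╶─┤ │ ╶─┐ │ │ │
│   │↳ ↓│ │   │ │ │ │
├───┴─┐ └─┼─╴ │ │ ╵ │
│↓ ← ↰│↳ ↓│   │ │   │
│ ╶─┐ └─╴ │ ╶─┤ └─┐ │
│↳ ↓│↑ ← ↲│   │   │ │
│ ╷ └─┬─╴ ├─┐ ├───┘ │
│ │↳ ↓│   │ │ │     │
│ ├─┐ └─┐ ╵ │ └───┐ │
│ │ │↳ ↓│   │     │ │
│ │ └─┐ └─┬─┴───┐ └─┤
│ │   │↳ ↓│P    │   │
│ └─╴ └─┐ ╵ ╶─┐ └─╴ │
│       │↳ ↑  │     │
└───────┴─────┴─────┘

Path to Q:

┌───────────────────┐
│A → → → → → → ↓    │
│ ╶───┬───────╴ ┌─┐ │
│     │↓ ← ← ← ↲│ │ │
├─╴ ┌─┘ ╷ ┌─────┤ │ │
│   │↓ ↲│ │     │ │ │
│ ╶─┤ ╶─┤ │ ╶─┐ │ │ │
│   │↳ ↓│ │   │ │ │ │
├───┴─┐ └─┼─╴ │ │ ╵ │
│     │↳ ↓│   │ │   │
│ ╶─┐ └─╴ │ ╶─┤ └─┐ │
│   │    ↓│   │   │ │
│ ╷ └─┬─╴ ├─┐ ├───┘ │
│ │   │Q ↲│ │ │     │
│ ├─┐ └─┐ ╵ │ └───┐ │
│ │ │   │   │     │ │
│ │ └─┐ └─┬─┴───┐ └─┤
│ │   │   │     │   │
│ └─╴ └─┐ ╵ ╶─┐ └─╴ │
│       │     │     │
└───────┴─────┴─────┘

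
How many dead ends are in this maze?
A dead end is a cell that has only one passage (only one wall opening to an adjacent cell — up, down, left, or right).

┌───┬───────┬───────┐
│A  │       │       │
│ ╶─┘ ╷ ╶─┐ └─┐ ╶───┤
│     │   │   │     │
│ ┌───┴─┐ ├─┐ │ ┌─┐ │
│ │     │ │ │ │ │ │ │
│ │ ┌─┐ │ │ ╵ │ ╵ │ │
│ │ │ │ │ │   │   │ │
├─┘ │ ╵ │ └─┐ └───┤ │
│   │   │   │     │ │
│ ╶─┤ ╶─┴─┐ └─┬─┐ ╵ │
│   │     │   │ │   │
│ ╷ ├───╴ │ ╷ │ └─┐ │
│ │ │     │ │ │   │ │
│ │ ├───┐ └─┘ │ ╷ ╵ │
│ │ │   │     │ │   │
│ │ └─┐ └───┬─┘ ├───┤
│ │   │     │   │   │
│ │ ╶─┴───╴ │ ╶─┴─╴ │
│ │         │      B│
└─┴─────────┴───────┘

Checking each cell for number of passages:

Dead ends found at positions:
  (0, 1)
  (0, 6)
  (0, 9)
  (2, 5)
  (2, 8)
  (3, 0)
  (3, 2)
  (5, 7)
  (6, 2)
  (6, 5)
  (7, 2)
  (8, 2)
  (8, 8)
  (9, 0)
Total dead ends: 14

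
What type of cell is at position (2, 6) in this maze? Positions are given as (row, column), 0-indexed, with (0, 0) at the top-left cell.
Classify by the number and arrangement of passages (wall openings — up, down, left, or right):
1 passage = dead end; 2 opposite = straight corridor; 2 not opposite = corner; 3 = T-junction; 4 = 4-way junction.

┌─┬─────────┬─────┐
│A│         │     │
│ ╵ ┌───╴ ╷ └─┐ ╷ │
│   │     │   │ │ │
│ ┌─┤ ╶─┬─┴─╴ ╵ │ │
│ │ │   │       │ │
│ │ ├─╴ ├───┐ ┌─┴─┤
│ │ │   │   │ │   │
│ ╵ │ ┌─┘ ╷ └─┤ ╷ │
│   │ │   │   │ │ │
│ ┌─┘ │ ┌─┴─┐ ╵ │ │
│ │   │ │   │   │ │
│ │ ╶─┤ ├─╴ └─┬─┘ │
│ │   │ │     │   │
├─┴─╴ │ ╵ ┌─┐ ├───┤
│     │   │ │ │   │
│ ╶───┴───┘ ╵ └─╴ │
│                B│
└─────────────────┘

Checking cell at (2, 6):
Number of passages: 4
Cell type: 4-way junction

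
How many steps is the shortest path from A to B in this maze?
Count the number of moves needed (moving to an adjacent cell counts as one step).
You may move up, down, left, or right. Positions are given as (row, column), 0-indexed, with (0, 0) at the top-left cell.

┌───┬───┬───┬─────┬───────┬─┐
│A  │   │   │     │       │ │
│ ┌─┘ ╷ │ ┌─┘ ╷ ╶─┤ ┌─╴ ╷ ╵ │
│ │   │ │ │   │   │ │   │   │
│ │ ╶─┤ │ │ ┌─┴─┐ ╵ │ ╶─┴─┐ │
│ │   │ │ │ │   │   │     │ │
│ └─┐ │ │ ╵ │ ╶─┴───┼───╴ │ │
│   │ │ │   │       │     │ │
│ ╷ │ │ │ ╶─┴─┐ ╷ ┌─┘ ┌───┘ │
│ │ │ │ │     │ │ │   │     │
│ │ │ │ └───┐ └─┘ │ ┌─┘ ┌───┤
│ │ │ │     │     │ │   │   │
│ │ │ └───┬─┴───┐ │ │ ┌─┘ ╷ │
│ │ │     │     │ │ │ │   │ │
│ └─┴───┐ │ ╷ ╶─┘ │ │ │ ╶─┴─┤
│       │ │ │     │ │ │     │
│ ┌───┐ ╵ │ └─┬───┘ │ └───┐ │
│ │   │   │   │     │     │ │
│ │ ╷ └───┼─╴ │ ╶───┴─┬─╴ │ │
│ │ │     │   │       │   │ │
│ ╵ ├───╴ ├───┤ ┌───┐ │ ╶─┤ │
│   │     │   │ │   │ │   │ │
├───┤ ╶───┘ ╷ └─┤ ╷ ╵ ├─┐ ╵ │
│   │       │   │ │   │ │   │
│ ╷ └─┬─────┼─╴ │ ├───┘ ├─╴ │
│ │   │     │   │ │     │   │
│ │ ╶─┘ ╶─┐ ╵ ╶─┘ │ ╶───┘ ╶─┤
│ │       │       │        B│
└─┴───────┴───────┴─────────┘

Using BFS to find shortest path:
Start: (0, 0), End: (13, 13)
Path found:
(0,0) → (1,0) → (2,0) → (3,0) → (4,0) → (5,0) → (6,0) → (7,0) → (8,0) → (9,0) → (10,0) → (10,1) → (9,1) → (8,1) → (8,2) → (9,2) → (9,3) → (9,4) → (10,4) → (10,3) → (10,2) → (11,2) → (11,3) → (11,4) → (11,5) → (10,5) → (10,6) → (11,6) → (11,7) → (12,7) → (12,6) → (13,6) → (13,7) → (13,8) → (12,8) → (11,8) → (10,8) → (10,9) → (11,9) → (11,10) → (10,10) → (9,10) → (9,9) → (9,8) → (9,7) → (8,7) → (8,8) → (8,9) → (7,9) → (6,9) → (5,9) → (4,9) → (4,10) → (3,10) → (3,11) → (3,12) → (2,12) → (2,11) → (2,10) → (1,10) → (1,11) → (0,11) → (0,12) → (1,12) → (1,13) → (2,13) → (3,13) → (4,13) → (4,12) → (4,11) → (5,11) → (5,10) → (6,10) → (7,10) → (8,10) → (8,11) → (8,12) → (9,12) → (9,11) → (10,11) → (10,12) → (11,12) → (11,13) → (12,13) → (12,12) → (13,12) → (13,13)
Number of steps: 86

Solution:

┌───┬───┬───┬─────┬───────┬─┐
│A  │   │   │     │    ↱ ↓│ │
│ ┌─┘ ╷ │ ┌─┘ ╷ ╶─┤ ┌─╴ ╷ ╵ │
│↓│   │ │ │   │   │ │↱ ↑│↳ ↓│
│ │ ╶─┤ │ │ ┌─┴─┐ ╵ │ ╶─┴─┐ │
│↓│   │ │ │ │   │   │↑ ← ↰│↓│
│ └─┐ │ │ ╵ │ ╶─┴───┼───╴ │ │
│↓  │ │ │   │       │↱ → ↑│↓│
│ ╷ │ │ │ ╶─┴─┐ ╷ ┌─┘ ┌───┘ │
│↓│ │ │ │     │ │ │↱ ↑│↓ ← ↲│
│ │ │ │ └───┐ └─┘ │ ┌─┘ ┌───┤
│↓│ │ │     │     │↑│↓ ↲│   │
│ │ │ └───┬─┴───┐ │ │ ┌─┘ ╷ │
│↓│ │     │     │ │↑│↓│   │ │
│ └─┴───┐ │ ╷ ╶─┘ │ │ │ ╶─┴─┤
│↓      │ │ │     │↑│↓│     │
│ ┌───┐ ╵ │ └─┬───┘ │ └───┐ │
│↓│↱ ↓│   │   │↱ → ↑│↳ → ↓│ │
│ │ ╷ └───┼─╴ │ ╶───┴─┬─╴ │ │
│↓│↑│↳ → ↓│   │↑ ← ← ↰│↓ ↲│ │
│ ╵ ├───╴ ├───┤ ┌───┐ │ ╶─┤ │
│↳ ↑│↓ ← ↲│↱ ↓│ │↱ ↓│↑│↳ ↓│ │
├───┤ ╶───┘ ╷ └─┤ ╷ ╵ ├─┐ ╵ │
│   │↳ → → ↑│↳ ↓│↑│↳ ↑│ │↳ ↓│
│ ╷ └─┬─────┼─╴ │ ├───┘ ├─╴ │
│ │   │     │↓ ↲│↑│     │↓ ↲│
│ │ ╶─┘ ╶─┐ ╵ ╶─┘ │ ╶───┘ ╶─┤
│ │       │  ↳ → ↑│      ↳ B│
└─┴───────┴───────┴─────────┘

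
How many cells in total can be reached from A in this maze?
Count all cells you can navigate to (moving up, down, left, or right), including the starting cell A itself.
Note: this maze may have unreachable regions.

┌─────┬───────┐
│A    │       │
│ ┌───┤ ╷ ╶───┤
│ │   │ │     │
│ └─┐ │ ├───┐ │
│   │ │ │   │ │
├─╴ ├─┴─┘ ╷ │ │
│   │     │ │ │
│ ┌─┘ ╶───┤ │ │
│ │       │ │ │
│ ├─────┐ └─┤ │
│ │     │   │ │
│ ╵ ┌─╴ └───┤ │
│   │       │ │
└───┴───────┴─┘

Using BFS/flood-fill to find all reachable cells from A:
Maze size: 7 × 7 = 49 total cells
30 cell(s) are walled off and cannot be reached from A.
Reachable cells: 19

Reachable region (· marks reachable cells):

┌─────┬───────┐
│A · ·│       │
│ ┌───┤ ╷ ╶───┤
│·│   │ │     │
│ └─┐ │ ├───┐ │
│· ·│ │ │   │ │
├─╴ ├─┴─┘ ╷ │ │
│· ·│     │ │ │
│ ┌─┘ ╶───┤ │ │
│·│       │ │ │
│ ├─────┐ └─┤ │
│·│· · ·│   │ │
│ ╵ ┌─╴ └───┤ │
│· ·│· · · ·│ │
└───┴───────┴─┘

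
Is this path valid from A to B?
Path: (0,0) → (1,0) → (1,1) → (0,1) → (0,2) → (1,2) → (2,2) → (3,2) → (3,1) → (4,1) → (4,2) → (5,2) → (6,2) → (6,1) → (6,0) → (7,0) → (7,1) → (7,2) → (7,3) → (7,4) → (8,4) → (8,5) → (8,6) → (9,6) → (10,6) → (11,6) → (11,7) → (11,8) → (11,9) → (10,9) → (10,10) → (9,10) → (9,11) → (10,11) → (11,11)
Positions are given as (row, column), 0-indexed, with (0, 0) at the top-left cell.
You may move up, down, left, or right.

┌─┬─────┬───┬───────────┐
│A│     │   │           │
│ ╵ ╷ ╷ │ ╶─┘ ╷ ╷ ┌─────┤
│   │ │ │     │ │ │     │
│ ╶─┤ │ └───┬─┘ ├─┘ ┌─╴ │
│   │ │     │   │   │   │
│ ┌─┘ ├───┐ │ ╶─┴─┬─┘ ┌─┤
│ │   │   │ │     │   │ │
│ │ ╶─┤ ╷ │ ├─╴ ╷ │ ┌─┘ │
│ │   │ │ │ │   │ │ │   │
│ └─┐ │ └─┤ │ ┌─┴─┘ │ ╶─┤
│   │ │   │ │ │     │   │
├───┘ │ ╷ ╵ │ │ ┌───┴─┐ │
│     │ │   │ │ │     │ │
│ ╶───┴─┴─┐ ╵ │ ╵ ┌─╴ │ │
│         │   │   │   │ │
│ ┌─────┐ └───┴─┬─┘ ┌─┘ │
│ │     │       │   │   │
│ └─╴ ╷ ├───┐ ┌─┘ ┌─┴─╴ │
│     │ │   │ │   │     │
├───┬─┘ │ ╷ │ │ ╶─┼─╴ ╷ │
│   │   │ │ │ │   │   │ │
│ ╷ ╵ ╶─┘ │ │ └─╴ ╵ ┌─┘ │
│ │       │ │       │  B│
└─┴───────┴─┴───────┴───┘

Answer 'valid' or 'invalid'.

Checking path validity:
Result: All consecutive moves are passable.

valid

Correct solution:

┌─┬─────┬───┬───────────┐
│A│↱ ↓  │   │           │
│ ╵ ╷ ╷ │ ╶─┘ ╷ ╷ ┌─────┤
│↳ ↑│↓│ │     │ │ │     │
│ ╶─┤ │ └───┬─┘ ├─┘ ┌─╴ │
│   │↓│     │   │   │   │
│ ┌─┘ ├───┐ │ ╶─┴─┬─┘ ┌─┤
│ │↓ ↲│   │ │     │   │ │
│ │ ╶─┤ ╷ │ ├─╴ ╷ │ ┌─┘ │
│ │↳ ↓│ │ │ │   │ │ │   │
│ └─┐ │ └─┤ │ ┌─┴─┘ │ ╶─┤
│   │↓│   │ │ │     │   │
├───┘ │ ╷ ╵ │ │ ┌───┴─┐ │
│↓ ← ↲│ │   │ │ │     │ │
│ ╶───┴─┴─┐ ╵ │ ╵ ┌─╴ │ │
│↳ → → → ↓│   │   │   │ │
│ ┌─────┐ └───┴─┬─┘ ┌─┘ │
│ │     │↳ → ↓  │   │   │
│ └─╴ ╷ ├───┐ ┌─┘ ┌─┴─╴ │
│     │ │   │↓│   │  ↱ ↓│
├───┬─┘ │ ╷ │ │ ╶─┼─╴ ╷ │
│   │   │ │ │↓│   │↱ ↑│↓│
│ ╷ ╵ ╶─┘ │ │ └─╴ ╵ ┌─┘ │
│ │       │ │↳ → → ↑│  B│
└─┴───────┴─┴───────┴───┘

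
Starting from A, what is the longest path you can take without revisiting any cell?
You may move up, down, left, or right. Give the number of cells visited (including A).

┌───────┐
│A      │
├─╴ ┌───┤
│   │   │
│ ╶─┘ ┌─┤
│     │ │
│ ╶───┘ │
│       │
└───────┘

Finding longest simple path using DFS:
Start: (0, 0)
Longest path visits 10 cells
Path: A → right → down → left → down → down → right → right → right → up

Solution:

┌───────┐
│A ↓    │
├─╴ ┌───┤
│↓ ↲│   │
│ ╶─┘ ┌─┤
│↓    │B│
│ ╶───┘ │
│↳ → → ↑│
└───────┘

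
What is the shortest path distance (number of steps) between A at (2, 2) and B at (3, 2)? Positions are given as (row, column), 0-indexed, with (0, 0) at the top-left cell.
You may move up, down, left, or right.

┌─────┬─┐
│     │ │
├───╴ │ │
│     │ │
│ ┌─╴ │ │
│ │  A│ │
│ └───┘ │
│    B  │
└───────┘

Finding path from (2, 2) to (3, 2):
Path: (2,2) → (1,2) → (1,1) → (1,0) → (2,0) → (3,0) → (3,1) → (3,2)
Distance: 7 steps

Solution:

┌─────┬─┐
│     │ │
├───╴ │ │
│↓ ← ↰│ │
│ ┌─╴ │ │
│↓│  A│ │
│ └───┘ │
│↳ → B  │
└───────┘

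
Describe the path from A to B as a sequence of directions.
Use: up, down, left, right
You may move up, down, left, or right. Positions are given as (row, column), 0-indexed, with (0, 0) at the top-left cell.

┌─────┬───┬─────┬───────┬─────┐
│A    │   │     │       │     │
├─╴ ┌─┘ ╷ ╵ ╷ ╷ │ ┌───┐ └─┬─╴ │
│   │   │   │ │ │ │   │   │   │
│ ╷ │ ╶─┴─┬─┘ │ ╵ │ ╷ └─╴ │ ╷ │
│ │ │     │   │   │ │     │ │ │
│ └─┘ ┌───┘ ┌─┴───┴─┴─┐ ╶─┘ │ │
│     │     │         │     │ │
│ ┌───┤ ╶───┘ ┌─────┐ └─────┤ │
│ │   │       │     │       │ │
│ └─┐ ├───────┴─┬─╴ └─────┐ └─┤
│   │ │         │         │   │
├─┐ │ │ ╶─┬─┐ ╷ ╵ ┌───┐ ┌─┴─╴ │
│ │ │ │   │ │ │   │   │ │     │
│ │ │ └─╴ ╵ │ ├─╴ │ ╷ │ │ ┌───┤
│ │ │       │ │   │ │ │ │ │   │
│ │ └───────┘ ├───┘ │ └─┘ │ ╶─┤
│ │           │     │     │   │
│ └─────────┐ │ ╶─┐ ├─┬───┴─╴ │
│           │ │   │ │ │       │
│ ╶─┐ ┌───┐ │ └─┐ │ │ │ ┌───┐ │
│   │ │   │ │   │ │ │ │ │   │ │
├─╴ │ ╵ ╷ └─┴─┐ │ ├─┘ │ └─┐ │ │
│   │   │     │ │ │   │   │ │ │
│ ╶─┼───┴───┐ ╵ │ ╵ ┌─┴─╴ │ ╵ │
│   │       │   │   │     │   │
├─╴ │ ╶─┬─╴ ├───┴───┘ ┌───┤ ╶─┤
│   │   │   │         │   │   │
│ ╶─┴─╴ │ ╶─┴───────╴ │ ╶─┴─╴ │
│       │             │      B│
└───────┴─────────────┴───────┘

Finding the path and converting it to directions:
Path through cells: (0,0) → (0,1) → (1,1) → (1,0) → (2,0) → (3,0) → (4,0) → (5,0) → (5,1) → (6,1) → (7,1) → (8,1) → (8,2) → (8,3) → (8,4) → (8,5) → (8,6) → (9,6) → (10,6) → (10,7) → (11,7) → (12,7) → (12,6) → (11,6) → (11,5) → (11,4) → (10,4) → (10,3) → (11,3) → (11,2) → (10,2) → (9,2) → (9,1) → (9,0) → (10,0) → (10,1) → (11,1) → (11,0) → (12,0) → (12,1) → (13,1) → (13,0) → (14,0) → (14,1) → (14,2) → (14,3) → (13,3) → (13,2) → (12,2) → (12,3) → (12,4) → (12,5) → (13,5) → (13,4) → (14,4) → (14,5) → (14,6) → (14,7) → (14,8) → (14,9) → (14,10) → (13,10) → (12,10) → (12,11) → (12,12) → (11,12) → (11,11) → (10,11) → (9,11) → (9,12) → (9,13) → (9,14) → (10,14) → (11,14) → (12,14) → (12,13) → (13,13) → (13,14) → (14,14)
Directions: right, down, left, down, down, down, down, right, down, down, down, right, right, right, right, right, down, down, right, down, down, left, up, left, left, up, left, down, left, up, up, left, left, down, right, down, left, down, right, down, left, down, right, right, right, up, left, up, right, right, right, down, left, down, right, right, right, right, right, right, up, up, right, right, up, left, up, up, right, right, right, down, down, down, left, down, right, down

Solution:

┌─────┬───┬─────┬───────┬─────┐
│A ↓  │   │     │       │     │
├─╴ ┌─┘ ╷ ╵ ╷ ╷ │ ┌───┐ └─┬─╴ │
│↓ ↲│   │   │ │ │ │   │   │   │
│ ╷ │ ╶─┴─┬─┘ │ ╵ │ ╷ └─╴ │ ╷ │
│↓│ │     │   │   │ │     │ │ │
│ └─┘ ┌───┘ ┌─┴───┴─┴─┐ ╶─┘ │ │
│↓    │     │         │     │ │
│ ┌───┤ ╶───┘ ┌─────┐ └─────┤ │
│↓│   │       │     │       │ │
│ └─┐ ├───────┴─┬─╴ └─────┐ └─┤
│↳ ↓│ │         │         │   │
├─┐ │ │ ╶─┬─┐ ╷ ╵ ┌───┐ ┌─┴─╴ │
│ │↓│ │   │ │ │   │   │ │     │
│ │ │ └─╴ ╵ │ ├─╴ │ ╷ │ │ ┌───┤
│ │↓│       │ │   │ │ │ │ │   │
│ │ └───────┘ ├───┘ │ └─┘ │ ╶─┤
│ │↳ → → → → ↓│     │     │   │
│ └─────────┐ │ ╶─┐ ├─┬───┴─╴ │
│↓ ← ↰      │↓│   │ │ │↱ → → ↓│
│ ╶─┐ ┌───┐ │ └─┐ │ │ │ ┌───┐ │
│↳ ↓│↑│↓ ↰│ │↳ ↓│ │ │ │↑│   │↓│
├─╴ │ ╵ ╷ └─┴─┐ │ ├─┘ │ └─┐ │ │
│↓ ↲│↑ ↲│↑ ← ↰│↓│ │   │↑ ↰│ │↓│
│ ╶─┼───┴───┐ ╵ │ ╵ ┌─┴─╴ │ ╵ │
│↳ ↓│↱ → → ↓│↑ ↲│   │↱ → ↑│↓ ↲│
├─╴ │ ╶─┬─╴ ├───┴───┘ ┌───┤ ╶─┤
│↓ ↲│↑ ↰│↓ ↲│        ↑│   │↳ ↓│
│ ╶─┴─╴ │ ╶─┴───────╴ │ ╶─┴─╴ │
│↳ → → ↑│↳ → → → → → ↑│      B│
└───────┴─────────────┴───────┘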